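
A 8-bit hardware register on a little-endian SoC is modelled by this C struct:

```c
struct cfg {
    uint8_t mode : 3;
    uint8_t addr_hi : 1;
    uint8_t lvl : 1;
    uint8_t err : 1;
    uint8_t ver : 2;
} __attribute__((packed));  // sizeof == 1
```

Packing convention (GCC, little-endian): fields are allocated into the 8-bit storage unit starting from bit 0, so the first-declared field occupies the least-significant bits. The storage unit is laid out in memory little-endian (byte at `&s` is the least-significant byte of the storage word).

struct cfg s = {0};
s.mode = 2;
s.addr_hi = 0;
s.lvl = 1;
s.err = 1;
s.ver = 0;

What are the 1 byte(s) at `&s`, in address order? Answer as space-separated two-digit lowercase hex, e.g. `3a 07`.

32

[0+:3] mode=2 & 0x7 = 0x2; word=0x02
[3+:1] addr_hi=0 & 0x1 = 0x0; word=0x02
[4+:1] lvl=1 & 0x1 = 0x1; word=0x12
[5+:1] err=1 & 0x1 = 0x1; word=0x32
[6+:2] ver=0 & 0x3 = 0x0; word=0x32
word = 0x32 → little-endian bytes:
  [0]=0x32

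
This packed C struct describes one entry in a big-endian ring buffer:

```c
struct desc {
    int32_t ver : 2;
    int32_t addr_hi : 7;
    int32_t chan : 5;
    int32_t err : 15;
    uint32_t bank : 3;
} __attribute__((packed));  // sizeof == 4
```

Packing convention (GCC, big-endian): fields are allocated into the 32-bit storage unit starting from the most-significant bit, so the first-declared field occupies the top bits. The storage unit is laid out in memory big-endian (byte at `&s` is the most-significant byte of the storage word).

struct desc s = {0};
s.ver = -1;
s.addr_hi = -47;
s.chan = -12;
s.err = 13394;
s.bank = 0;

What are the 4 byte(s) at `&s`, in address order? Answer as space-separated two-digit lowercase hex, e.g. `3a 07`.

[30+:2] ver=-1 & 0x3 = 0x3; word=0xc0000000
[23+:7] addr_hi=-47 & 0x7f = 0x51; word=0xe8800000
[18+:5] chan=-12 & 0x1f = 0x14; word=0xe8d00000
[3+:15] err=13394 & 0x7fff = 0x3452; word=0xe8d1a290
[0+:3] bank=0 & 0x7 = 0x0; word=0xe8d1a290
word = 0xe8d1a290 → big-endian bytes:
  [0]=0xe8  [1]=0xd1  [2]=0xa2  [3]=0x90

e8 d1 a2 90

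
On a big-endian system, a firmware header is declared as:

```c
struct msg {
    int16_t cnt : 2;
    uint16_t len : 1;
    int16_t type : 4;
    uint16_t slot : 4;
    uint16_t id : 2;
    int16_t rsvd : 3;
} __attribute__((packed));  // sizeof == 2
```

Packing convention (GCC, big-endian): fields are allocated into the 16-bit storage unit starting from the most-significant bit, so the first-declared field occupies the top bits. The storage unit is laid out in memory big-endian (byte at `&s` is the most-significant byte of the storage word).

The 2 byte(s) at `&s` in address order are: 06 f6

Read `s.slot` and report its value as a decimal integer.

7

[0]=0x06 [1]=0xf6 (big-endian) → word 0x06f6
cnt [14+:2] = (word>>14) & 0x3 = 0
len [13+:1] = (word>>13) & 0x1 = 0
type [9+:4] = (word>>9) & 0xf = 3
slot [5+:4] = (word>>5) & 0xf = 7  ←
id [3+:2] = (word>>3) & 0x3 = 2
rsvd [0+:3] = (word>>0) & 0x7 = 6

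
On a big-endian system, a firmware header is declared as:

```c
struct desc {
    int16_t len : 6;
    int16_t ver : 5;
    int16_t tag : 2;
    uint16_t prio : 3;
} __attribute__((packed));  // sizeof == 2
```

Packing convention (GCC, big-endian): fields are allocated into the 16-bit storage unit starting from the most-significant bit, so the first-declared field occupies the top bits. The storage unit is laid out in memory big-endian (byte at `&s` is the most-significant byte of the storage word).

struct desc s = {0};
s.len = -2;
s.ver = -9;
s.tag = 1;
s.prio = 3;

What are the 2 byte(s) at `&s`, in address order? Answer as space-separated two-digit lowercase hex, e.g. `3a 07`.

len:6 = -2 → 0x3e << 10 → word 0xf800
ver:5 = -9 → 0x17 << 5 → word 0xfae0
tag:2 = 1 → 0x1 << 3 → word 0xfae8
prio:3 = 3 → 0x3 << 0 → word 0xfaeb
word = 0xfaeb → big-endian bytes:
  [0]=0xfa  [1]=0xeb

fa eb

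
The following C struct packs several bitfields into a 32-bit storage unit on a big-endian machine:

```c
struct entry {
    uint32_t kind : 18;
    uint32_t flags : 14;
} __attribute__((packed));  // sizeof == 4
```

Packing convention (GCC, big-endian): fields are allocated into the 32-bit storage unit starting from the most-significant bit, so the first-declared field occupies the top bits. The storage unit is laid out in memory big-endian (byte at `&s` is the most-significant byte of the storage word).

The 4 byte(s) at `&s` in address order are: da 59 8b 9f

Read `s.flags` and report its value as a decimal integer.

2975

[0]=0xda [1]=0x59 [2]=0x8b [3]=0x9f (big-endian) → word 0xda598b9f
kind [14+:18] = (word>>14) & 0x3ffff = 223590
flags [0+:14] = (word>>0) & 0x3fff = 2975  ←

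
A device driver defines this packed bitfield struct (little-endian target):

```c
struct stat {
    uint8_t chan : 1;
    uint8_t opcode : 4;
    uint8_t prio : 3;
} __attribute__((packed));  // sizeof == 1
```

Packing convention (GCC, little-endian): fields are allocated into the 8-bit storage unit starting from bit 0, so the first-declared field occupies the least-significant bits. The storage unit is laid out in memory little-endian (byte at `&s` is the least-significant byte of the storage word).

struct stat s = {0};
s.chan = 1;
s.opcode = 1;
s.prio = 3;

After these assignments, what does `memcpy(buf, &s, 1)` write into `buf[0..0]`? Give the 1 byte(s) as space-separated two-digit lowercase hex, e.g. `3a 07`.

[0+:1] chan=1 & 0x1 = 0x1; word=0x01
[1+:4] opcode=1 & 0xf = 0x1; word=0x03
[5+:3] prio=3 & 0x7 = 0x3; word=0x63
word = 0x63 → little-endian bytes:
  [0]=0x63

63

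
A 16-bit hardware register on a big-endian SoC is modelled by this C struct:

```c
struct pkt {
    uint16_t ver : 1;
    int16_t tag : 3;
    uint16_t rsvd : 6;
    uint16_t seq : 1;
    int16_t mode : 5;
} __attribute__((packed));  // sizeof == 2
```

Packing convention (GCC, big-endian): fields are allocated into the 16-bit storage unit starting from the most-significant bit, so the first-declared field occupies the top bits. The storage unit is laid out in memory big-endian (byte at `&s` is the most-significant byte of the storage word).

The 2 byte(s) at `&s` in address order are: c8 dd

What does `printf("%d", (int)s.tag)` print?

-4

[0]=0xc8 [1]=0xdd (big-endian) → word 0xc8dd
ver [15+:1] = (word>>15) & 0x1 = 1
tag [12+:3] = (word>>12) & 0x7 = 4  ←
rsvd [6+:6] = (word>>6) & 0x3f = 35
seq [5+:1] = (word>>5) & 0x1 = 0
mode [0+:5] = (word>>0) & 0x1f = 29
tag signed 3b, MSB=1: 4 - 8 = -4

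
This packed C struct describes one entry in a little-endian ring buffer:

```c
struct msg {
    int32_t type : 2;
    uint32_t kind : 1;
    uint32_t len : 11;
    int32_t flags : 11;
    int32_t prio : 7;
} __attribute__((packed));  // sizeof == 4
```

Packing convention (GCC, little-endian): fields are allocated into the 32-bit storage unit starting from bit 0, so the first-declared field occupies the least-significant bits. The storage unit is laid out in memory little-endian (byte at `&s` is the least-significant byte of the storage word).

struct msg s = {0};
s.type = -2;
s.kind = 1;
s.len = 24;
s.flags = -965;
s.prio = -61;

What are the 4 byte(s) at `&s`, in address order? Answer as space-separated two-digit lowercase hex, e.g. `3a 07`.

type:2 = -2 → 0x2 << 0 → word 0x00000002
kind:1 = 1 → 0x1 << 2 → word 0x00000006
len:11 = 24 → 0x18 << 3 → word 0x000000c6
flags:11 = -965 → 0x43b << 14 → word 0x010ec0c6
prio:7 = -61 → 0x43 << 25 → word 0x870ec0c6
word = 0x870ec0c6 → little-endian bytes:
  [0]=0xc6  [1]=0xc0  [2]=0x0e  [3]=0x87

c6 c0 0e 87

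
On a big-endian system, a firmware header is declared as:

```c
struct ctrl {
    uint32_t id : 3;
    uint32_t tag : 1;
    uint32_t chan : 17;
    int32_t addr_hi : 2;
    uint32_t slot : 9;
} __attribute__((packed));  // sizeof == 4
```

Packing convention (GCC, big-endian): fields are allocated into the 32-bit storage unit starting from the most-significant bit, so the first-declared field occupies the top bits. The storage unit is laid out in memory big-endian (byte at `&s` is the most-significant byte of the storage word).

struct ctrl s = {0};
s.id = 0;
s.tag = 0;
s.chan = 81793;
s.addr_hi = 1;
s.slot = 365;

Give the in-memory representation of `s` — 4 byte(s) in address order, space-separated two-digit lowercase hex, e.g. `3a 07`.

09 fc 0b 6d

id (3b) val=0 bits=0x0 at bit 29: 0x00000000
tag (1b) val=0 bits=0x0 at bit 28: 0x00000000
chan (17b) val=81793 bits=0x13f81 at bit 11: 0x09fc0800
addr_hi (2b) val=1 bits=0x1 at bit 9: 0x09fc0a00
slot (9b) val=365 bits=0x16d at bit 0: 0x09fc0b6d
word = 0x09fc0b6d → big-endian bytes:
  [0]=0x09  [1]=0xfc  [2]=0x0b  [3]=0x6d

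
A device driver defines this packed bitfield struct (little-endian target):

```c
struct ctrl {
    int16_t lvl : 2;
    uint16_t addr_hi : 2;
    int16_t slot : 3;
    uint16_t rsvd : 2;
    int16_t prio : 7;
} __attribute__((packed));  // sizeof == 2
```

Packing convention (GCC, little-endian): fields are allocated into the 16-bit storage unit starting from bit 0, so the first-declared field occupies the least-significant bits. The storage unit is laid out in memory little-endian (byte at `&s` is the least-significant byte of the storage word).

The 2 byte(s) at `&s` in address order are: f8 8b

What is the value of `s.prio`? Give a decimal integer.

[0]=0xf8 [1]=0x8b (little-endian) → word 0x8bf8
lvl [0+:2] = (word>>0) & 0x3 = 0
addr_hi [2+:2] = (word>>2) & 0x3 = 2
slot [4+:3] = (word>>4) & 0x7 = 7
rsvd [7+:2] = (word>>7) & 0x3 = 3
prio [9+:7] = (word>>9) & 0x7f = 69  ←
prio signed 7b, MSB=1: 69 - 128 = -59

-59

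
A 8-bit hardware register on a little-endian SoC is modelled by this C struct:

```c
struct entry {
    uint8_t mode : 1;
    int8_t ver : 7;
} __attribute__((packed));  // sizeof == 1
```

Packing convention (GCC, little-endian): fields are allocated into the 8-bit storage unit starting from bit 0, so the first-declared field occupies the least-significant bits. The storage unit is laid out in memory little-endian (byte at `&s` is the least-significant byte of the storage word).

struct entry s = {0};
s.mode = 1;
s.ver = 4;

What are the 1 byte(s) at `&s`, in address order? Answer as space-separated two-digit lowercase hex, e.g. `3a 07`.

mode (1b) val=1 bits=0x1 at bit 0: 0x01
ver (7b) val=4 bits=0x4 at bit 1: 0x09
word = 0x09 → little-endian bytes:
  [0]=0x09

09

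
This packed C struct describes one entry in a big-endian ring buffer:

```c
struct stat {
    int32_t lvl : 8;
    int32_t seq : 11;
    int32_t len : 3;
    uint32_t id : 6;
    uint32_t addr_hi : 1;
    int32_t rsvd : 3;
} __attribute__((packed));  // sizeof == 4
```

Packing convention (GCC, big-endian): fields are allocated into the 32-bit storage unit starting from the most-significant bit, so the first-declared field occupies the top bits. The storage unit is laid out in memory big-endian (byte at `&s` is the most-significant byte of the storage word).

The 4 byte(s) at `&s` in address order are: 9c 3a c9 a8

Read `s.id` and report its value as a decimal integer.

26

[0]=0x9c [1]=0x3a [2]=0xc9 [3]=0xa8 (big-endian) → word 0x9c3ac9a8
lvl:8 @ bit 24 → (0x9c3ac9a8>>24)&0xff = 0x9c
seq:11 @ bit 13 → (0x9c3ac9a8>>13)&0x7ff = 0x1d6
len:3 @ bit 10 → (0x9c3ac9a8>>10)&0x7 = 0x2
id:6 @ bit 4 → (0x9c3ac9a8>>4)&0x3f = 0x1a  ←
addr_hi:1 @ bit 3 → (0x9c3ac9a8>>3)&0x1 = 0x1
rsvd:3 @ bit 0 → (0x9c3ac9a8>>0)&0x7 = 0x0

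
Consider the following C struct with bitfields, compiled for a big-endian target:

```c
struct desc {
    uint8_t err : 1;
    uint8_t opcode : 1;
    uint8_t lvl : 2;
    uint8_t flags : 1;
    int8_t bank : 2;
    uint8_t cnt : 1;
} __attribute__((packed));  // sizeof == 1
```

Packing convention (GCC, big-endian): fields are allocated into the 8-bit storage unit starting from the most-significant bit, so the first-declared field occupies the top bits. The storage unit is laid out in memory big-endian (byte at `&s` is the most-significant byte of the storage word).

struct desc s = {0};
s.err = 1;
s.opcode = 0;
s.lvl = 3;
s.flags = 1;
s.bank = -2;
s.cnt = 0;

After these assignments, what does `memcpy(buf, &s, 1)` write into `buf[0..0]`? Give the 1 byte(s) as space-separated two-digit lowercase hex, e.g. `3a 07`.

bc

err (1b) val=1 bits=0x1 at bit 7: 0x80
opcode (1b) val=0 bits=0x0 at bit 6: 0x80
lvl (2b) val=3 bits=0x3 at bit 4: 0xb0
flags (1b) val=1 bits=0x1 at bit 3: 0xb8
bank (2b) val=-2 bits=0x2 at bit 1: 0xbc
cnt (1b) val=0 bits=0x0 at bit 0: 0xbc
word = 0xbc → big-endian bytes:
  [0]=0xbc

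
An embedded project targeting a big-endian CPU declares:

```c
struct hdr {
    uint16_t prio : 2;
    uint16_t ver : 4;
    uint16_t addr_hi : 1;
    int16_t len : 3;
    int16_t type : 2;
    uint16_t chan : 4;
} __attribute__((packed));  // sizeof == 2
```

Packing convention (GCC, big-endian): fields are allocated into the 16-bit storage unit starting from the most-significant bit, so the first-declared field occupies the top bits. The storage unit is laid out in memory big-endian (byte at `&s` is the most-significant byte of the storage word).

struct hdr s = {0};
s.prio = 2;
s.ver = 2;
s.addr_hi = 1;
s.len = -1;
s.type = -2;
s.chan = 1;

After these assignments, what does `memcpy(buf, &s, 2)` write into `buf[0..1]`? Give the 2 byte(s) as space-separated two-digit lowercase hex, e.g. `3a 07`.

prio:2 = 2 → 0x2 << 14 → word 0x8000
ver:4 = 2 → 0x2 << 10 → word 0x8800
addr_hi:1 = 1 → 0x1 << 9 → word 0x8a00
len:3 = -1 → 0x7 << 6 → word 0x8bc0
type:2 = -2 → 0x2 << 4 → word 0x8be0
chan:4 = 1 → 0x1 << 0 → word 0x8be1
word = 0x8be1 → big-endian bytes:
  [0]=0x8b  [1]=0xe1

8b e1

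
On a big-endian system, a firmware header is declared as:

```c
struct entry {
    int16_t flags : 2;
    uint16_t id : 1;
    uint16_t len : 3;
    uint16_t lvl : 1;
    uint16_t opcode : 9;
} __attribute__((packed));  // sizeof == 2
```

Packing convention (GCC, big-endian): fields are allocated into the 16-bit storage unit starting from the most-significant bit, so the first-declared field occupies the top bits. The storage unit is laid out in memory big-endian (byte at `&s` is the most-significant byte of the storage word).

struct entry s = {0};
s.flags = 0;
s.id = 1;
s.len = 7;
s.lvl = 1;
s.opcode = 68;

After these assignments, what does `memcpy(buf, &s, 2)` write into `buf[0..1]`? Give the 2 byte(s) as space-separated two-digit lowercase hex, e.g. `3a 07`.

3e 44

[14+:2] flags=0 & 0x3 = 0x0; word=0x0000
[13+:1] id=1 & 0x1 = 0x1; word=0x2000
[10+:3] len=7 & 0x7 = 0x7; word=0x3c00
[9+:1] lvl=1 & 0x1 = 0x1; word=0x3e00
[0+:9] opcode=68 & 0x1ff = 0x44; word=0x3e44
word = 0x3e44 → big-endian bytes:
  [0]=0x3e  [1]=0x44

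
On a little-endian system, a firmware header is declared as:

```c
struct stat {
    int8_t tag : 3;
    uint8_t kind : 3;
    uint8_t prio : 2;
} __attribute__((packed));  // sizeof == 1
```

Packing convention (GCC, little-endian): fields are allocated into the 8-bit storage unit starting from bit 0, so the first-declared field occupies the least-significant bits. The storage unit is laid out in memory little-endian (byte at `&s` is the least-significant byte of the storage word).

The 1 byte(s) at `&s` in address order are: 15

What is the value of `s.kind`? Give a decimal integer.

2

[0]=0x15 (little-endian) → word 0x15
tag:3 @ bit 0 → (0x15>>0)&0x7 = 0x5
kind:3 @ bit 3 → (0x15>>3)&0x7 = 0x2  ←
prio:2 @ bit 6 → (0x15>>6)&0x3 = 0x0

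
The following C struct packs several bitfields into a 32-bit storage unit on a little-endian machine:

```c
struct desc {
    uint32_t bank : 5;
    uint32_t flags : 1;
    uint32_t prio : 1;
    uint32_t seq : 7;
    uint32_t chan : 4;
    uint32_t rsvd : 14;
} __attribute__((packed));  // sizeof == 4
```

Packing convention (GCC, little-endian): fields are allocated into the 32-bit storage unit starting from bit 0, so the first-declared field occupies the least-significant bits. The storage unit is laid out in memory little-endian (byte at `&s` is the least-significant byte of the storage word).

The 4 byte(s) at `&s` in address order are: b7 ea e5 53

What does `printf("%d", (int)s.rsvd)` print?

5369

[0]=0xb7 [1]=0xea [2]=0xe5 [3]=0x53 (little-endian) → word 0x53e5eab7
bank:5 @ bit 0 → (0x53e5eab7>>0)&0x1f = 0x17
flags:1 @ bit 5 → (0x53e5eab7>>5)&0x1 = 0x1
prio:1 @ bit 6 → (0x53e5eab7>>6)&0x1 = 0x0
seq:7 @ bit 7 → (0x53e5eab7>>7)&0x7f = 0x55
chan:4 @ bit 14 → (0x53e5eab7>>14)&0xf = 0x7
rsvd:14 @ bit 18 → (0x53e5eab7>>18)&0x3fff = 0x14f9  ←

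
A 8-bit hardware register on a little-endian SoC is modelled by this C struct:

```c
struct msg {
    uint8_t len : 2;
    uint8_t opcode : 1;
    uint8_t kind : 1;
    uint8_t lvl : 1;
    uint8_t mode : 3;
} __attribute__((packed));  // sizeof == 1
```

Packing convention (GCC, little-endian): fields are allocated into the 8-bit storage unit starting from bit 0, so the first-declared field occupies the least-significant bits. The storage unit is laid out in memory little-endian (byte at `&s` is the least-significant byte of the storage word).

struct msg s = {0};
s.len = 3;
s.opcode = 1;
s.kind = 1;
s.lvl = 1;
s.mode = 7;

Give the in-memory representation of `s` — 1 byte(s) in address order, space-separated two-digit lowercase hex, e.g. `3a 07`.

ff

[0+:2] len=3 & 0x3 = 0x3; word=0x03
[2+:1] opcode=1 & 0x1 = 0x1; word=0x07
[3+:1] kind=1 & 0x1 = 0x1; word=0x0f
[4+:1] lvl=1 & 0x1 = 0x1; word=0x1f
[5+:3] mode=7 & 0x7 = 0x7; word=0xff
word = 0xff → little-endian bytes:
  [0]=0xff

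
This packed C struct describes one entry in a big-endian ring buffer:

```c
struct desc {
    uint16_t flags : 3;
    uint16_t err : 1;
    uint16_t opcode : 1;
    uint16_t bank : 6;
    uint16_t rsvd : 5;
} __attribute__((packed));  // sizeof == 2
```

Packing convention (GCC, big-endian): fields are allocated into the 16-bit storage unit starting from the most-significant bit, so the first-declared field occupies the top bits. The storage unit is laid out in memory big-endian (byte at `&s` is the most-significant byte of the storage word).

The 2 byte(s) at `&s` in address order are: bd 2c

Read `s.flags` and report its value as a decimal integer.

[0]=0xbd [1]=0x2c (big-endian) → word 0xbd2c
flags [13+:3] = (word>>13) & 0x7 = 5  ←
err [12+:1] = (word>>12) & 0x1 = 1
opcode [11+:1] = (word>>11) & 0x1 = 1
bank [5+:6] = (word>>5) & 0x3f = 41
rsvd [0+:5] = (word>>0) & 0x1f = 12

5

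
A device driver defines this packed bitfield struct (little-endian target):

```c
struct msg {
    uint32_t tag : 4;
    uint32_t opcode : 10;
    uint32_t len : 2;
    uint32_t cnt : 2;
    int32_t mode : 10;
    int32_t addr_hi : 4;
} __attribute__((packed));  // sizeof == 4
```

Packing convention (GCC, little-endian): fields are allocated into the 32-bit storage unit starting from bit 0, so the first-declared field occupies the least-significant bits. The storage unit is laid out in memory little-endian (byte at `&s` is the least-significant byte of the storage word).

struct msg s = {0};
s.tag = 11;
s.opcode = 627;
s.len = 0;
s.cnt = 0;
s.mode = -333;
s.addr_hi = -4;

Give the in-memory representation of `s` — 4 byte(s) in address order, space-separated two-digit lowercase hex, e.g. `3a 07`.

3b 27 cc ca

tag:4 = 11 → 0xb << 0 → word 0x0000000b
opcode:10 = 627 → 0x273 << 4 → word 0x0000273b
len:2 = 0 → 0x0 << 14 → word 0x0000273b
cnt:2 = 0 → 0x0 << 16 → word 0x0000273b
mode:10 = -333 → 0x2b3 << 18 → word 0x0acc273b
addr_hi:4 = -4 → 0xc << 28 → word 0xcacc273b
word = 0xcacc273b → little-endian bytes:
  [0]=0x3b  [1]=0x27  [2]=0xcc  [3]=0xca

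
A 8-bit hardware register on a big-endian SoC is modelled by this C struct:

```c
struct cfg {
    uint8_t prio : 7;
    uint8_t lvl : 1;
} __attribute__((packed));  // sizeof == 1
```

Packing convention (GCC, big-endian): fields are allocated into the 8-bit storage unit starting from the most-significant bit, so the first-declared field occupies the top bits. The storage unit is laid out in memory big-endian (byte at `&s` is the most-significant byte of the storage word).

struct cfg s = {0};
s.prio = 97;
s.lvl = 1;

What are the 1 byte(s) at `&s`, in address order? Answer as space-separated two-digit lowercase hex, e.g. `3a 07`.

c3

[1+:7] prio=97 & 0x7f = 0x61; word=0xc2
[0+:1] lvl=1 & 0x1 = 0x1; word=0xc3
word = 0xc3 → big-endian bytes:
  [0]=0xc3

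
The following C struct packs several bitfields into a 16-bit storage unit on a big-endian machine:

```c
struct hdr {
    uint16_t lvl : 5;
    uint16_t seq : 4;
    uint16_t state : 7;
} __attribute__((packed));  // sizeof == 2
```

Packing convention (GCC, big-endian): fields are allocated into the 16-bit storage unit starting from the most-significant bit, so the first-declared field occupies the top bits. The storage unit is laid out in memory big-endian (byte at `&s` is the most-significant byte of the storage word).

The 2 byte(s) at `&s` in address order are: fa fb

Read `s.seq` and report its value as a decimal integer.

5

[0]=0xfa [1]=0xfb (big-endian) → word 0xfafb
lvl:5 @ bit 11 → (0xfafb>>11)&0x1f = 0x1f
seq:4 @ bit 7 → (0xfafb>>7)&0xf = 0x5  ←
state:7 @ bit 0 → (0xfafb>>0)&0x7f = 0x7b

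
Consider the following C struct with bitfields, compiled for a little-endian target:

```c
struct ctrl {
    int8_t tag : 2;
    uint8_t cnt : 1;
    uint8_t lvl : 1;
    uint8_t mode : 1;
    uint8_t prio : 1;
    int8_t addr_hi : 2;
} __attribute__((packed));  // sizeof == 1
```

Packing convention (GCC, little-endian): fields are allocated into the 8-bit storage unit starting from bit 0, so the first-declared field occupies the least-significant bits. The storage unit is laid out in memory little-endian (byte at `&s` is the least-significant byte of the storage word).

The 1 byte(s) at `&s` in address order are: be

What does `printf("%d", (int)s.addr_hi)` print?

[0]=0xbe (little-endian) → word 0xbe
tag [0+:2] = (word>>0) & 0x3 = 2
cnt [2+:1] = (word>>2) & 0x1 = 1
lvl [3+:1] = (word>>3) & 0x1 = 1
mode [4+:1] = (word>>4) & 0x1 = 1
prio [5+:1] = (word>>5) & 0x1 = 1
addr_hi [6+:2] = (word>>6) & 0x3 = 2  ←
addr_hi signed 2b, MSB=1: 2 - 4 = -2

-2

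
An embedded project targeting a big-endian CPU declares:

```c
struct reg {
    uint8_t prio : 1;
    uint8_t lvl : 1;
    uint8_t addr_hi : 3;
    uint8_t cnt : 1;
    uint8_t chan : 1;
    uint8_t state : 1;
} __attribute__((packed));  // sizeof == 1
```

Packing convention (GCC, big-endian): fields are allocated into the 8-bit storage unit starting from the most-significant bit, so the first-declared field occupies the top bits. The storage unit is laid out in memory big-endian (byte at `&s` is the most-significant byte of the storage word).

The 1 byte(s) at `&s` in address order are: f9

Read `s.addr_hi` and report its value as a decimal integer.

7

[0]=0xf9 (big-endian) → word 0xf9
prio:1 @ bit 7 → (0xf9>>7)&0x1 = 0x1
lvl:1 @ bit 6 → (0xf9>>6)&0x1 = 0x1
addr_hi:3 @ bit 3 → (0xf9>>3)&0x7 = 0x7  ←
cnt:1 @ bit 2 → (0xf9>>2)&0x1 = 0x0
chan:1 @ bit 1 → (0xf9>>1)&0x1 = 0x0
state:1 @ bit 0 → (0xf9>>0)&0x1 = 0x1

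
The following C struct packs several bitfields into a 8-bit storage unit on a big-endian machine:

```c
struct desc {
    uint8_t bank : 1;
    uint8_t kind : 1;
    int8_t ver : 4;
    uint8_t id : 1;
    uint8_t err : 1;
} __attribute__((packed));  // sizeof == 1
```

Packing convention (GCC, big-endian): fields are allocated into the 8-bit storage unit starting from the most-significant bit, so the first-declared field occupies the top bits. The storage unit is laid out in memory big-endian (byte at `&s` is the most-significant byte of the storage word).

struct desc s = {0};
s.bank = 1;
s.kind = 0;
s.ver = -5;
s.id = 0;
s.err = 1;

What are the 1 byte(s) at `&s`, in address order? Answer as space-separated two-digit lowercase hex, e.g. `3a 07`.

bank:1 = 1 → 0x1 << 7 → word 0x80
kind:1 = 0 → 0x0 << 6 → word 0x80
ver:4 = -5 → 0xb << 2 → word 0xac
id:1 = 0 → 0x0 << 1 → word 0xac
err:1 = 1 → 0x1 << 0 → word 0xad
word = 0xad → big-endian bytes:
  [0]=0xad

ad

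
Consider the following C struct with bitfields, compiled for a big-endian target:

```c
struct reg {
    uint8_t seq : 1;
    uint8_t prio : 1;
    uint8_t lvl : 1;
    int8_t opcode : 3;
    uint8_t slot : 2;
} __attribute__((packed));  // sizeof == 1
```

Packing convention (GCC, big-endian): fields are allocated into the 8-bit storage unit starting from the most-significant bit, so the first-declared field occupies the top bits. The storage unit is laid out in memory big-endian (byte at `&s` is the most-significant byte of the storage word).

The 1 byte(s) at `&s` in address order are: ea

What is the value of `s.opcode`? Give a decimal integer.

[0]=0xea (big-endian) → word 0xea
seq:1 @ bit 7 → (0xea>>7)&0x1 = 0x1
prio:1 @ bit 6 → (0xea>>6)&0x1 = 0x1
lvl:1 @ bit 5 → (0xea>>5)&0x1 = 0x1
opcode:3 @ bit 2 → (0xea>>2)&0x7 = 0x2  ←
slot:2 @ bit 0 → (0xea>>0)&0x3 = 0x2
opcode signed 3b, MSB=0: value = 2

2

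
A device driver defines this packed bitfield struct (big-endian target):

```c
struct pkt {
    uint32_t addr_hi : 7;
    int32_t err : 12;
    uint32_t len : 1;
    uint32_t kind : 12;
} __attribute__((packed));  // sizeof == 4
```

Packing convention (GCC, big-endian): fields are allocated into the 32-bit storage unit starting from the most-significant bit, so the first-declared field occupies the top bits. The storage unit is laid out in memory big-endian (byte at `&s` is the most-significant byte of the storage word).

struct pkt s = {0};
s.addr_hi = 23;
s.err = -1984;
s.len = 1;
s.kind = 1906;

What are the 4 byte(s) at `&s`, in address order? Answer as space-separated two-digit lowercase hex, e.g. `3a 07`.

2f 08 17 72

addr_hi:7 = 23 → 0x17 << 25 → word 0x2e000000
err:12 = -1984 → 0x840 << 13 → word 0x2f080000
len:1 = 1 → 0x1 << 12 → word 0x2f081000
kind:12 = 1906 → 0x772 << 0 → word 0x2f081772
word = 0x2f081772 → big-endian bytes:
  [0]=0x2f  [1]=0x08  [2]=0x17  [3]=0x72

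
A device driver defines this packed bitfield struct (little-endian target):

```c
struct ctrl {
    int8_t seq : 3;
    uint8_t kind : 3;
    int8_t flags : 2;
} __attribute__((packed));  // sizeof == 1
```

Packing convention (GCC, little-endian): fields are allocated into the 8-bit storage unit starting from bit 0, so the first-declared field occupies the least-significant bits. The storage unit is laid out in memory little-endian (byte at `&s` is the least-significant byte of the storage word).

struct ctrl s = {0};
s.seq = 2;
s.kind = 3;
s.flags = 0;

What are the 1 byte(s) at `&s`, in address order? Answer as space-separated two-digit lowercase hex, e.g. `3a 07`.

seq:3 = 2 → 0x2 << 0 → word 0x02
kind:3 = 3 → 0x3 << 3 → word 0x1a
flags:2 = 0 → 0x0 << 6 → word 0x1a
word = 0x1a → little-endian bytes:
  [0]=0x1a

1a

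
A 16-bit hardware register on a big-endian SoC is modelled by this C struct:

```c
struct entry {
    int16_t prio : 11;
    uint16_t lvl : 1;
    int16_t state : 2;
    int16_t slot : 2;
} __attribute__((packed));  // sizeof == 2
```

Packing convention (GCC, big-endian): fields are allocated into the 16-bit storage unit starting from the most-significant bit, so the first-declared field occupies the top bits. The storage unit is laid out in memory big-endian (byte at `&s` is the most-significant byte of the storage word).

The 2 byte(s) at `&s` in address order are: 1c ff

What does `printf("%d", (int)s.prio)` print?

231

[0]=0x1c [1]=0xff (big-endian) → word 0x1cff
prio:11 @ bit 5 → (0x1cff>>5)&0x7ff = 0xe7  ←
lvl:1 @ bit 4 → (0x1cff>>4)&0x1 = 0x1
state:2 @ bit 2 → (0x1cff>>2)&0x3 = 0x3
slot:2 @ bit 0 → (0x1cff>>0)&0x3 = 0x3
prio signed 11b, MSB=0: value = 231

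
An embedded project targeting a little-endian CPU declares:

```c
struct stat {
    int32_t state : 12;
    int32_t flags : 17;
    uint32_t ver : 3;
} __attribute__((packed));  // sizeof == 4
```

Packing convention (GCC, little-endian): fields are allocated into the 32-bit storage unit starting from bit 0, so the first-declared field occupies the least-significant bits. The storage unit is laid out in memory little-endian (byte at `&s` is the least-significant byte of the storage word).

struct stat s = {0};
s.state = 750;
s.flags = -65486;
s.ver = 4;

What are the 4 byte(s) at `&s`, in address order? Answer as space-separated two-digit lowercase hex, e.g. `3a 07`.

[0+:12] state=750 & 0xfff = 0x2ee; word=0x000002ee
[12+:17] flags=-65486 & 0x1ffff = 0x10032; word=0x100322ee
[29+:3] ver=4 & 0x7 = 0x4; word=0x900322ee
word = 0x900322ee → little-endian bytes:
  [0]=0xee  [1]=0x22  [2]=0x03  [3]=0x90

ee 22 03 90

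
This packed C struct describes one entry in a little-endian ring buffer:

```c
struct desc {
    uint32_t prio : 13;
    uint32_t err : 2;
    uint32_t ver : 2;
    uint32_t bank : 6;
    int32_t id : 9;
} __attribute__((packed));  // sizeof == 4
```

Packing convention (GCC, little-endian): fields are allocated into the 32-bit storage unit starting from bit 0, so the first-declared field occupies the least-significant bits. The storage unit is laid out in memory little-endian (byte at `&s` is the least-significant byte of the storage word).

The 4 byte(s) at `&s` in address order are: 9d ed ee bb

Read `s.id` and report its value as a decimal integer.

[0]=0x9d [1]=0xed [2]=0xee [3]=0xbb (little-endian) → word 0xbbeeed9d
prio [0+:13] = (word>>0) & 0x1fff = 3485
err [13+:2] = (word>>13) & 0x3 = 3
ver [15+:2] = (word>>15) & 0x3 = 1
bank [17+:6] = (word>>17) & 0x3f = 55
id [23+:9] = (word>>23) & 0x1ff = 375  ←
id signed 9b, MSB=1: 375 - 512 = -137

-137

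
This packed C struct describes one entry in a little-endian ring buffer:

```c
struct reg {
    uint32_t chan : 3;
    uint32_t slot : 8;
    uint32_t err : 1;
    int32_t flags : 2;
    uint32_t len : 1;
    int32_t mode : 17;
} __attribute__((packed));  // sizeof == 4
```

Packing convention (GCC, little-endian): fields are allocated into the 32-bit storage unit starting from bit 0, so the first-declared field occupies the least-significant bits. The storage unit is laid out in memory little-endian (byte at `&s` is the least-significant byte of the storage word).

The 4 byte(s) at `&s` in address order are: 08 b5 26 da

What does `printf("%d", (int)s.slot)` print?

[0]=0x08 [1]=0xb5 [2]=0x26 [3]=0xda (little-endian) → word 0xda26b508
chan [0+:3] = (word>>0) & 0x7 = 0
slot [3+:8] = (word>>3) & 0xff = 161  ←
err [11+:1] = (word>>11) & 0x1 = 0
flags [12+:2] = (word>>12) & 0x3 = 3
len [14+:1] = (word>>14) & 0x1 = 0
mode [15+:17] = (word>>15) & 0x1ffff = 111693

161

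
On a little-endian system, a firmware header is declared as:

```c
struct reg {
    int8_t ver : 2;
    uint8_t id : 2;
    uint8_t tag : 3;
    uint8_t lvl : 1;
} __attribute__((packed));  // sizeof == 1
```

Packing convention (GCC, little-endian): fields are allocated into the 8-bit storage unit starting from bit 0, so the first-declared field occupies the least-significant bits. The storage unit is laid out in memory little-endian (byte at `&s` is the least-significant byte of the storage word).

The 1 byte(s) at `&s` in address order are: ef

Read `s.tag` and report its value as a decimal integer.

6

[0]=0xef (little-endian) → word 0xef
ver [0+:2] = (word>>0) & 0x3 = 3
id [2+:2] = (word>>2) & 0x3 = 3
tag [4+:3] = (word>>4) & 0x7 = 6  ←
lvl [7+:1] = (word>>7) & 0x1 = 1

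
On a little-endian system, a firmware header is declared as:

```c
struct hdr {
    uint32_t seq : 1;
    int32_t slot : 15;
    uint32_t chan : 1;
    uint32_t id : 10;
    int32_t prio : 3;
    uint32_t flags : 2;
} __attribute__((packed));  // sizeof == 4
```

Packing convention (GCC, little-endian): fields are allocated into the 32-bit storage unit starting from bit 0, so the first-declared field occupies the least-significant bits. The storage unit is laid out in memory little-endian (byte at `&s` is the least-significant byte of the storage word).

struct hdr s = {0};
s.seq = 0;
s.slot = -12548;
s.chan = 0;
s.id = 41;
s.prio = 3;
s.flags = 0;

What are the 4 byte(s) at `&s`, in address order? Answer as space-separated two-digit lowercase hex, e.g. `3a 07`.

[0+:1] seq=0 & 0x1 = 0x0; word=0x00000000
[1+:15] slot=-12548 & 0x7fff = 0x4efc; word=0x00009df8
[16+:1] chan=0 & 0x1 = 0x0; word=0x00009df8
[17+:10] id=41 & 0x3ff = 0x29; word=0x00529df8
[27+:3] prio=3 & 0x7 = 0x3; word=0x18529df8
[30+:2] flags=0 & 0x3 = 0x0; word=0x18529df8
word = 0x18529df8 → little-endian bytes:
  [0]=0xf8  [1]=0x9d  [2]=0x52  [3]=0x18

f8 9d 52 18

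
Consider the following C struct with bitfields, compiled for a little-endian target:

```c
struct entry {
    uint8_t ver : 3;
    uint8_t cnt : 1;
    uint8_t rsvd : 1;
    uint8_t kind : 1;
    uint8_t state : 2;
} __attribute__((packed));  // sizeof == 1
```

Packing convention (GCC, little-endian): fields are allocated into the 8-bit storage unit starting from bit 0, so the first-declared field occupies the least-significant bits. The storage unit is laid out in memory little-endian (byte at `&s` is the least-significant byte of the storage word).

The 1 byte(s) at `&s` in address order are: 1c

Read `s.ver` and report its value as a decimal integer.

4

[0]=0x1c (little-endian) → word 0x1c
ver [0+:3] = (word>>0) & 0x7 = 4  ←
cnt [3+:1] = (word>>3) & 0x1 = 1
rsvd [4+:1] = (word>>4) & 0x1 = 1
kind [5+:1] = (word>>5) & 0x1 = 0
state [6+:2] = (word>>6) & 0x3 = 0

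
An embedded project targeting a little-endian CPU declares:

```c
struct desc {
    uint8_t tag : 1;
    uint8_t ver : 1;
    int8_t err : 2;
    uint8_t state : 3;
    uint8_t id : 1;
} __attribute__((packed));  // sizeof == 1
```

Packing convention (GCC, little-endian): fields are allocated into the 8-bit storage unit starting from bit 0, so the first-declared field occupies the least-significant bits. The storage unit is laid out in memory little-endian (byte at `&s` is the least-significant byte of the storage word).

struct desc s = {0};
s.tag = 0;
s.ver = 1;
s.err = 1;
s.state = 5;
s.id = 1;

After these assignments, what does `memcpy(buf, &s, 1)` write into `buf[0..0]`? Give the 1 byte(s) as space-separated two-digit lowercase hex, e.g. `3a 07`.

tag:1 = 0 → 0x0 << 0 → word 0x00
ver:1 = 1 → 0x1 << 1 → word 0x02
err:2 = 1 → 0x1 << 2 → word 0x06
state:3 = 5 → 0x5 << 4 → word 0x56
id:1 = 1 → 0x1 << 7 → word 0xd6
word = 0xd6 → little-endian bytes:
  [0]=0xd6

d6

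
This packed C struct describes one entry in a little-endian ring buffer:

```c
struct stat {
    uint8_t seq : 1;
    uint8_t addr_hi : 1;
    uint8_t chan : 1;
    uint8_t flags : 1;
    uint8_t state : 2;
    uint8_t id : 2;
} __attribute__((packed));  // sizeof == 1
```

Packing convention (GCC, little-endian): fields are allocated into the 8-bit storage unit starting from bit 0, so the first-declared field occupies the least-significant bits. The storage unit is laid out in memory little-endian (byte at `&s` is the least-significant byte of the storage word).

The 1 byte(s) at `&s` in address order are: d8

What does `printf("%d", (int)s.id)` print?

3

[0]=0xd8 (little-endian) → word 0xd8
seq:1 @ bit 0 → (0xd8>>0)&0x1 = 0x0
addr_hi:1 @ bit 1 → (0xd8>>1)&0x1 = 0x0
chan:1 @ bit 2 → (0xd8>>2)&0x1 = 0x0
flags:1 @ bit 3 → (0xd8>>3)&0x1 = 0x1
state:2 @ bit 4 → (0xd8>>4)&0x3 = 0x1
id:2 @ bit 6 → (0xd8>>6)&0x3 = 0x3  ←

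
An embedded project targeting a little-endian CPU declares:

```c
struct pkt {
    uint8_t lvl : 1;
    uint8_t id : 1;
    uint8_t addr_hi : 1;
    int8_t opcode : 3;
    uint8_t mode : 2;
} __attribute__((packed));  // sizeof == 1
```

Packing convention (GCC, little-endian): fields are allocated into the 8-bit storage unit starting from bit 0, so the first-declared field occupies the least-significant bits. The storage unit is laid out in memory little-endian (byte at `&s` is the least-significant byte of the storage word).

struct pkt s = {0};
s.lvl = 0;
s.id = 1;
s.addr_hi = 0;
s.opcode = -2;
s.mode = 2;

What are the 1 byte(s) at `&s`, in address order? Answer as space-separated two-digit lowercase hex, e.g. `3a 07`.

lvl:1 = 0 → 0x0 << 0 → word 0x00
id:1 = 1 → 0x1 << 1 → word 0x02
addr_hi:1 = 0 → 0x0 << 2 → word 0x02
opcode:3 = -2 → 0x6 << 3 → word 0x32
mode:2 = 2 → 0x2 << 6 → word 0xb2
word = 0xb2 → little-endian bytes:
  [0]=0xb2

b2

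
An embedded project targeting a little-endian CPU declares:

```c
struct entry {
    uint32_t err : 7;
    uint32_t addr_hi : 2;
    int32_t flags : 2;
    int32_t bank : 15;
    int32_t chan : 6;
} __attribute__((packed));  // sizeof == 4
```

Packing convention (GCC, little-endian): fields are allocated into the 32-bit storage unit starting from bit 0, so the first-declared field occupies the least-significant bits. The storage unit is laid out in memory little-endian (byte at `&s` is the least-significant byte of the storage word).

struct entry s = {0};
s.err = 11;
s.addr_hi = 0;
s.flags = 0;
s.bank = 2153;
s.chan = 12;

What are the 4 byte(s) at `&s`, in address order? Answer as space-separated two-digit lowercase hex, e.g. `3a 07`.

err (7b) val=11 bits=0xb at bit 0: 0x0000000b
addr_hi (2b) val=0 bits=0x0 at bit 7: 0x0000000b
flags (2b) val=0 bits=0x0 at bit 9: 0x0000000b
bank (15b) val=2153 bits=0x869 at bit 11: 0x0043480b
chan (6b) val=12 bits=0xc at bit 26: 0x3043480b
word = 0x3043480b → little-endian bytes:
  [0]=0x0b  [1]=0x48  [2]=0x43  [3]=0x30

0b 48 43 30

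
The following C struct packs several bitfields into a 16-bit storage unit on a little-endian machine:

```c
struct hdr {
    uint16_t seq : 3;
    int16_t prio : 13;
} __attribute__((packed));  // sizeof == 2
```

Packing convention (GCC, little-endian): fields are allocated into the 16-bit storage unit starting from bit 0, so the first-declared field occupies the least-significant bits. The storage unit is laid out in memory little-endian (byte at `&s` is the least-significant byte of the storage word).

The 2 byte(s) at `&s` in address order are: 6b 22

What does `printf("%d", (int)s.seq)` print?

[0]=0x6b [1]=0x22 (little-endian) → word 0x226b
seq:3 @ bit 0 → (0x226b>>0)&0x7 = 0x3  ←
prio:13 @ bit 3 → (0x226b>>3)&0x1fff = 0x44d

3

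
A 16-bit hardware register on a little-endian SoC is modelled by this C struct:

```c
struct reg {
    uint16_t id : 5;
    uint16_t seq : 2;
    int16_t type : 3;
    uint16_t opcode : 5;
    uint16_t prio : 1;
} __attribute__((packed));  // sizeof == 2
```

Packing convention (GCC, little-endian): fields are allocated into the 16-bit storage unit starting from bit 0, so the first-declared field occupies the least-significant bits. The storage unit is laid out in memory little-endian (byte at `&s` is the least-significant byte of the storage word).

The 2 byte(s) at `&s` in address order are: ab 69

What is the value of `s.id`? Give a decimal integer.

11

[0]=0xab [1]=0x69 (little-endian) → word 0x69ab
id [0+:5] = (word>>0) & 0x1f = 11  ←
seq [5+:2] = (word>>5) & 0x3 = 1
type [7+:3] = (word>>7) & 0x7 = 3
opcode [10+:5] = (word>>10) & 0x1f = 26
prio [15+:1] = (word>>15) & 0x1 = 0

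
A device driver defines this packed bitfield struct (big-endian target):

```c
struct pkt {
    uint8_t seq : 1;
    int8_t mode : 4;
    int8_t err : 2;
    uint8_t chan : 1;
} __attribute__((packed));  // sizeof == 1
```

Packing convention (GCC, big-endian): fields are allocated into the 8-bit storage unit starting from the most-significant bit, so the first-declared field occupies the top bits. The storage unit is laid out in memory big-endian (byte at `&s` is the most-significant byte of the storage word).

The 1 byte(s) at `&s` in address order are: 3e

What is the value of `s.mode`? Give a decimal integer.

[0]=0x3e (big-endian) → word 0x3e
seq [7+:1] = (word>>7) & 0x1 = 0
mode [3+:4] = (word>>3) & 0xf = 7  ←
err [1+:2] = (word>>1) & 0x3 = 3
chan [0+:1] = (word>>0) & 0x1 = 0
mode signed 4b, MSB=0: value = 7

7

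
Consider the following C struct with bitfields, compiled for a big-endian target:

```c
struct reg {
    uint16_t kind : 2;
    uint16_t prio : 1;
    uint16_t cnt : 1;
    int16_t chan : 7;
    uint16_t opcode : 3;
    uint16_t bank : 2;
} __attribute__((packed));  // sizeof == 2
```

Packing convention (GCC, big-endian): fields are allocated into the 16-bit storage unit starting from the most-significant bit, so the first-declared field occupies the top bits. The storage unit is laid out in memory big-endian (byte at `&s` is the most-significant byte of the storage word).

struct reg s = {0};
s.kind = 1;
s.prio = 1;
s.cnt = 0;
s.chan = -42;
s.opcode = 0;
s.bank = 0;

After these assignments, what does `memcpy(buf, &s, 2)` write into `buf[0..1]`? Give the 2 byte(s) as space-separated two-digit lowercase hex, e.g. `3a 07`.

6a c0

kind (2b) val=1 bits=0x1 at bit 14: 0x4000
prio (1b) val=1 bits=0x1 at bit 13: 0x6000
cnt (1b) val=0 bits=0x0 at bit 12: 0x6000
chan (7b) val=-42 bits=0x56 at bit 5: 0x6ac0
opcode (3b) val=0 bits=0x0 at bit 2: 0x6ac0
bank (2b) val=0 bits=0x0 at bit 0: 0x6ac0
word = 0x6ac0 → big-endian bytes:
  [0]=0x6a  [1]=0xc0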